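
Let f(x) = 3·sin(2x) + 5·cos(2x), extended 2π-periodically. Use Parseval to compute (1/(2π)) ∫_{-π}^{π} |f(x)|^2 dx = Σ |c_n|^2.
Σ |c_n|^2 = 17

Expand |f|^2 and use orthogonality of {sin(nx), cos(mx)} on [-π, π]:
  ∫_{-π}^{π} sin(nx)^2 dx = π, ∫ cos(mx)^2 dx = π, and cross terms integrate to 0.
So ∫_{-π}^{π} f(x)^2 dx = 3^2 · π + 5^2 · π = (9 + 25)π.
Divide by 2π: (9 + 25)/2 = 17.
By Parseval, this equals Σ |c_n|^2.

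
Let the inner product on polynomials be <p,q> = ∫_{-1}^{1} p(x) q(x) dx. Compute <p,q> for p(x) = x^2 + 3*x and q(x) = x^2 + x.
<p,q> = 12/5

Expand the product: p(x)·q(x) = x^4 + 4*x^3 + 3*x^2.
∫_{-1}^{1} of each monomial x^k gives [2/(k+1) if k even, 0 if k odd]. Integrating term-by-term (or equivalently evaluating the antiderivative F(x) = x^5/5 + x^4 + x^3 at the endpoints):
  F(1) − F(−1) = 11/5 − (-1/5) = 12/5.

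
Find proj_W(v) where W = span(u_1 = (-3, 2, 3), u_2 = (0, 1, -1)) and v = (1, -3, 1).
proj_W(v) = (48/43, -126/43, 46/43)

Set up U = [u_1 | ... | u_2] ∈ R^(3×2). The projector onto W = col(U) is P = U (U^T U)^(-1) U^T.
Compute U^T U =
  [22, -1]
  [-1, 2],
and U^T v = (-6, -4).
Solve U^T U · c = U^T v for the coefficients: c = (-16/43, -94/43). The projection is proj_W(v) = U c.
Check: (v - proj_W(v)) · u_1 = 0  (should be 0).
Check: (v - proj_W(v)) · u_2 = 0  (should be 0).
Result: proj_W(v) = (48/43, -126/43, 46/43).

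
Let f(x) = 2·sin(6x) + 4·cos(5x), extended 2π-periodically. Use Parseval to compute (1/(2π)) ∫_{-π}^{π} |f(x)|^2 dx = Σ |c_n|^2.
Σ |c_n|^2 = 10

Expand |f|^2 and use orthogonality of {sin(nx), cos(mx)} on [-π, π]:
  ∫_{-π}^{π} sin(nx)^2 dx = π, ∫ cos(mx)^2 dx = π, and cross terms integrate to 0.
So ∫_{-π}^{π} f(x)^2 dx = 2^2 · π + 4^2 · π = (4 + 16)π.
Divide by 2π: (4 + 16)/2 = 10.
By Parseval, this equals Σ |c_n|^2.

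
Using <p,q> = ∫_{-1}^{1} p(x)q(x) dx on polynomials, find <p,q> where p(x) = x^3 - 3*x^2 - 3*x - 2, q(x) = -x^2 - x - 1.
<p,q> = 152/15

Expand the product: p(x)·q(x) = -x^5 + 2*x^4 + 5*x^3 + 8*x^2 + 5*x + 2.
∫_{-1}^{1} of each monomial x^k gives [2/(k+1) if k even, 0 if k odd]. Integrating term-by-term (or equivalently evaluating the antiderivative F(x) = -x^6/6 + 2*x^5/5 + 5*x^4/4 + 8*x^3/3 + 5*x^2/2 + 2*x at the endpoints):
  F(1) − F(−1) = 173/20 − (-89/60) = 152/15.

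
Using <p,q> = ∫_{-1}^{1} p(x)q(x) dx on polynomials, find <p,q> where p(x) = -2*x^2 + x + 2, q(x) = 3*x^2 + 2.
<p,q> = 104/15

Expand the product: p(x)·q(x) = -6*x^4 + 3*x^3 + 2*x^2 + 2*x + 4.
∫_{-1}^{1} of each monomial x^k gives [2/(k+1) if k even, 0 if k odd]. Integrating term-by-term (or equivalently evaluating the antiderivative F(x) = -6*x^5/5 + 3*x^4/4 + 2*x^3/3 + x^2 + 4*x at the endpoints):
  F(1) − F(−1) = 313/60 − (-103/60) = 104/15.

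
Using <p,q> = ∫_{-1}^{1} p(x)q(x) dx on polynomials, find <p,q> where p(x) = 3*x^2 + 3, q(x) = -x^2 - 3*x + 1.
<p,q> = 24/5

Expand the product: p(x)·q(x) = -3*x^4 - 9*x^3 - 9*x + 3.
∫_{-1}^{1} of each monomial x^k gives [2/(k+1) if k even, 0 if k odd]. Integrating term-by-term (or equivalently evaluating the antiderivative F(x) = -3*x^5/5 - 9*x^4/4 - 9*x^2/2 + 3*x at the endpoints):
  F(1) − F(−1) = -87/20 − (-183/20) = 24/5.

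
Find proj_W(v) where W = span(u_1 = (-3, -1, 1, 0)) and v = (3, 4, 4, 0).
proj_W(v) = (27/11, 9/11, -9/11, 0)

Set up U = [u_1 | ... | u_1] ∈ R^(4×1). The projector onto W = col(U) is P = U (U^T U)^(-1) U^T.
Compute U^T U =
  [11],
and U^T v = (-9).
Solve U^T U · c = U^T v for the coefficients: c = (-9/11). The projection is proj_W(v) = U c.
Check: (v - proj_W(v)) · u_1 = 0  (should be 0).
Result: proj_W(v) = (27/11, 9/11, -9/11, 0).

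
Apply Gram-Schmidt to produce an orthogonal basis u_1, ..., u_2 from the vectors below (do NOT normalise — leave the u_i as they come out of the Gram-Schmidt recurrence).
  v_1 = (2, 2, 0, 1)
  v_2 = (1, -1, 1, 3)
Orthogonal basis:
  u_1 = (2, 2, 0, 1)
  u_2 = (1/3, -5/3, 1, 8/3)

Apply the Gram-Schmidt recurrence
  u_1 = v_1
  u_i = v_i − Σ_{j<i} ((v_i · u_j) / (u_j · u_j)) · u_j.

Step by step this gives:
  u_1 = (2, 2, 0, 1)
  u_2 = (1/3, -5/3, 1, 8/3)

Orthogonality check:
  u_2 · u_1 = 0 (should be 0)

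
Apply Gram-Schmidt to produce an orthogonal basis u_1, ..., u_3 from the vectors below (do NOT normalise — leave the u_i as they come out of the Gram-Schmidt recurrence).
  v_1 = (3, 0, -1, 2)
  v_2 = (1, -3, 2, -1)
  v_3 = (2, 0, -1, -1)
Orthogonal basis:
  u_1 = (3, 0, -1, 2)
  u_2 = (17/14, -3, 27/14, -6/7)
  u_3 = (9/11, 3/11, -9/11, -18/11)

Apply the Gram-Schmidt recurrence
  u_1 = v_1
  u_i = v_i − Σ_{j<i} ((v_i · u_j) / (u_j · u_j)) · u_j.

Step by step this gives:
  u_1 = (3, 0, -1, 2)
  u_2 = (17/14, -3, 27/14, -6/7)
  u_3 = (9/11, 3/11, -9/11, -18/11)

Orthogonality check:
  u_2 · u_1 = 0 (should be 0)
  u_3 · u_1 = 0 (should be 0)
  u_3 · u_2 = 0 (should be 0)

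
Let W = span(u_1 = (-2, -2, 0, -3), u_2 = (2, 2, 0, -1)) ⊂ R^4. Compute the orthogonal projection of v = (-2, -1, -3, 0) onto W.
proj_W(v) = (-3/2, -3/2, 0, 0)

Set up U = [u_1 | ... | u_2] ∈ R^(4×2). The projector onto W = col(U) is P = U (U^T U)^(-1) U^T.
Compute U^T U =
  [17, -5]
  [-5, 9],
and U^T v = (6, -6).
Solve U^T U · c = U^T v for the coefficients: c = (3/16, -9/16). The projection is proj_W(v) = U c.
Check: (v - proj_W(v)) · u_1 = 0  (should be 0).
Check: (v - proj_W(v)) · u_2 = 0  (should be 0).
Result: proj_W(v) = (-3/2, -3/2, 0, 0).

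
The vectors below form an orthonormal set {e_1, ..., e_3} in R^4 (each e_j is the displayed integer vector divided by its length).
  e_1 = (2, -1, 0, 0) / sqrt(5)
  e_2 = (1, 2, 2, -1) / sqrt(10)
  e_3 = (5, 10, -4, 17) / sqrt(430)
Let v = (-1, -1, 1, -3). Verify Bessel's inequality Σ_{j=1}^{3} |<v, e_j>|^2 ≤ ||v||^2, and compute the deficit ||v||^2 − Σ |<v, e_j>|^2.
Σ |<v, e_j>|^2 = 2579/215; ||v||^2 = 12; deficit = 1/215

Write each e_j = u_j / sqrt(<u_j, u_j>) where u_j is the displayed integer vector. Then <v, e_j> = <v, u_j> / sqrt(<u_j, u_j>), so |<v, e_j>|^2 = <v, u_j>^2 / <u_j, u_j>.
Coefficients: <v, e_1> = -1/sqrt(5), <v, e_2> = 2/sqrt(10), <v, e_3> = -70/sqrt(430).
Square and sum: Σ |<v, e_j>|^2 = 2579/215.
Compute ||v||^2 = v·v = 12.
Deficit = 12 − 2579/215 = 1/215 ≥ 0, confirming Bessel's inequality. (The deficit equals ||v − Σ <v,e_j> e_j||^2, the squared distance from v to span{e_j}.)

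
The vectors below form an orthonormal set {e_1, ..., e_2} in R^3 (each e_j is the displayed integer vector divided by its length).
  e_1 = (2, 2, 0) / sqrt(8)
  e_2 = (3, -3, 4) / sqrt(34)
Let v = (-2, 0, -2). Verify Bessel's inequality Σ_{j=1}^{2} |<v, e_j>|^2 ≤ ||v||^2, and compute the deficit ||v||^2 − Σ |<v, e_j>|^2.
Σ |<v, e_j>|^2 = 132/17; ||v||^2 = 8; deficit = 4/17

Write each e_j = u_j / sqrt(<u_j, u_j>) where u_j is the displayed integer vector. Then <v, e_j> = <v, u_j> / sqrt(<u_j, u_j>), so |<v, e_j>|^2 = <v, u_j>^2 / <u_j, u_j>.
Coefficients: <v, e_1> = -4/sqrt(8), <v, e_2> = -14/sqrt(34).
Square and sum: Σ |<v, e_j>|^2 = 132/17.
Compute ||v||^2 = v·v = 8.
Deficit = 8 − 132/17 = 4/17 ≥ 0, confirming Bessel's inequality. (The deficit equals ||v − Σ <v,e_j> e_j||^2, the squared distance from v to span{e_j}.)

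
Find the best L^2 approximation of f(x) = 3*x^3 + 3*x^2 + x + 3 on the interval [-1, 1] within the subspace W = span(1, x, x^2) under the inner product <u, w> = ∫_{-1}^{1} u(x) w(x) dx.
g(x) = 3*x^2 + 14*x/5 + 3

The best approximation g ∈ W is the orthogonal projection of f onto W. Writing g = a_0 + a_1 x + a_2 x^2, the coefficients solve the normal equations G · a = b where
  G_{ij} = <φ_i, φ_j> and b_i = <f, φ_i>, with φ_0 = 1, φ_1 = x, φ_2 = x^2.
G =
  [2, 0, 2/3]
  [0, 2/3, 0]
  [2/3, 0, 2/5],
b = (8, 28/15, 16/5).
Solving gives a_0 = 3, a_1 = 14/5, a_2 = 3, so
  g(x) = 3*x^2 + 14*x/5 + 3.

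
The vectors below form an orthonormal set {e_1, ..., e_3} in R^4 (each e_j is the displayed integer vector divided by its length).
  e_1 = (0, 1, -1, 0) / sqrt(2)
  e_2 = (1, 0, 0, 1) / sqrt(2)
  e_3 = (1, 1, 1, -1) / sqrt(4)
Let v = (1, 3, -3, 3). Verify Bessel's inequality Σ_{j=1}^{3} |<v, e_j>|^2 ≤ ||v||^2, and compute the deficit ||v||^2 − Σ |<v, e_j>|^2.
Σ |<v, e_j>|^2 = 27; ||v||^2 = 28; deficit = 1

Write each e_j = u_j / sqrt(<u_j, u_j>) where u_j is the displayed integer vector. Then <v, e_j> = <v, u_j> / sqrt(<u_j, u_j>), so |<v, e_j>|^2 = <v, u_j>^2 / <u_j, u_j>.
Coefficients: <v, e_1> = 6/sqrt(2), <v, e_2> = 4/sqrt(2), <v, e_3> = -2/sqrt(4).
Square and sum: Σ |<v, e_j>|^2 = 27.
Compute ||v||^2 = v·v = 28.
Deficit = 28 − 27 = 1 ≥ 0, confirming Bessel's inequality. (The deficit equals ||v − Σ <v,e_j> e_j||^2, the squared distance from v to span{e_j}.)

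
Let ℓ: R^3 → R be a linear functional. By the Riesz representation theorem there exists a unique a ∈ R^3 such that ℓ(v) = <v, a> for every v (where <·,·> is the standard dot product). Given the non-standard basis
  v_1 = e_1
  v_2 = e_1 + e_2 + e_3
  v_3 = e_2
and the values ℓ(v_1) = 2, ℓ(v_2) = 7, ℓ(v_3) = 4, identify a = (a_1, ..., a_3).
a = (2, 4, 1)

Write a = (a_1, ..., a_3) in the standard basis. For each basis vector v_i, ℓ(v_i) = <v_i, a> is a linear equation in the a_j's. Collect the n equations into a matrix system V a = ℓ, where row i of V is v_i (expressed in the standard basis). Since V is invertible (lower-triangular with 1s on the diagonal, up to permutation), solve by back-substitution:
  V =
[[1, 0, 0],
 [1, 1, 1],
 [0, 1, 0]]
  V a = (2, 7, 4)
Solving gives a = (2, 4, 1).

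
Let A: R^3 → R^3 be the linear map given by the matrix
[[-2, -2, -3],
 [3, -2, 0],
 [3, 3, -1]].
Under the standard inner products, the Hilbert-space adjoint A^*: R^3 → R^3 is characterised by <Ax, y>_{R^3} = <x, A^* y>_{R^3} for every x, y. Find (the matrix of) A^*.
A^* = A^T =
[[-2, 3, 3],
 [-2, -2, 3],
 [-3, 0, -1]]

For real matrices with standard dot products, the defining identity <Ax, y> = <x, A^* y> gives (Ax)^T y = x^T (A^*) y, i.e. x^T A^T y = x^T (A^*) y. Since this holds for all x, y, we must have A^* = A^T. Therefore
A^* =
[[-2, 3, 3],
 [-2, -2, 3],
 [-3, 0, -1]].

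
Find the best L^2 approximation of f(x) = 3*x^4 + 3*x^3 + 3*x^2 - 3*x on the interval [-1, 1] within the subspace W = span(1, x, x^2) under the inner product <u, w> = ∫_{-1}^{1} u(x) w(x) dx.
g(x) = 39*x^2/7 - 6*x/5 - 9/35

The best approximation g ∈ W is the orthogonal projection of f onto W. Writing g = a_0 + a_1 x + a_2 x^2, the coefficients solve the normal equations G · a = b where
  G_{ij} = <φ_i, φ_j> and b_i = <f, φ_i>, with φ_0 = 1, φ_1 = x, φ_2 = x^2.
G =
  [2, 0, 2/3]
  [0, 2/3, 0]
  [2/3, 0, 2/5],
b = (16/5, -4/5, 72/35).
Solving gives a_0 = -9/35, a_1 = -6/5, a_2 = 39/7, so
  g(x) = 39*x^2/7 - 6*x/5 - 9/35.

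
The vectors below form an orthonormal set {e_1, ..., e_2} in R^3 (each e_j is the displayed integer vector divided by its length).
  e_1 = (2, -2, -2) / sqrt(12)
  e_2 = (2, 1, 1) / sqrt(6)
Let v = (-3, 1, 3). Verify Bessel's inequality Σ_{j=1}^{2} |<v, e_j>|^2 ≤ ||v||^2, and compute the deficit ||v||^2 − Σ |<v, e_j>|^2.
Σ |<v, e_j>|^2 = 17; ||v||^2 = 19; deficit = 2

Write each e_j = u_j / sqrt(<u_j, u_j>) where u_j is the displayed integer vector. Then <v, e_j> = <v, u_j> / sqrt(<u_j, u_j>), so |<v, e_j>|^2 = <v, u_j>^2 / <u_j, u_j>.
Coefficients: <v, e_1> = -14/sqrt(12), <v, e_2> = -2/sqrt(6).
Square and sum: Σ |<v, e_j>|^2 = 17.
Compute ||v||^2 = v·v = 19.
Deficit = 19 − 17 = 2 ≥ 0, confirming Bessel's inequality. (The deficit equals ||v − Σ <v,e_j> e_j||^2, the squared distance from v to span{e_j}.)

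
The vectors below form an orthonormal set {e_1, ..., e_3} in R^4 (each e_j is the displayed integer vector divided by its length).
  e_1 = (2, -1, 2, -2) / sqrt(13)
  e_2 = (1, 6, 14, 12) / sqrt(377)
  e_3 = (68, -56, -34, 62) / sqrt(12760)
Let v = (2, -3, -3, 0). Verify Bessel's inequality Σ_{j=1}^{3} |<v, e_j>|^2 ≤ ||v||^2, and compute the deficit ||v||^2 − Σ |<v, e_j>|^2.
Σ |<v, e_j>|^2 = 2411/110; ||v||^2 = 22; deficit = 9/110

Write each e_j = u_j / sqrt(<u_j, u_j>) where u_j is the displayed integer vector. Then <v, e_j> = <v, u_j> / sqrt(<u_j, u_j>), so |<v, e_j>|^2 = <v, u_j>^2 / <u_j, u_j>.
Coefficients: <v, e_1> = 1/sqrt(13), <v, e_2> = -58/sqrt(377), <v, e_3> = 406/sqrt(12760).
Square and sum: Σ |<v, e_j>|^2 = 2411/110.
Compute ||v||^2 = v·v = 22.
Deficit = 22 − 2411/110 = 9/110 ≥ 0, confirming Bessel's inequality. (The deficit equals ||v − Σ <v,e_j> e_j||^2, the squared distance from v to span{e_j}.)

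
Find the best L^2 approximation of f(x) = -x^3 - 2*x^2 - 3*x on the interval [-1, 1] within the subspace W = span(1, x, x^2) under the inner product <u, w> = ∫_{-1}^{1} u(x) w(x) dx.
g(x) = -2*x^2 - 18*x/5

The best approximation g ∈ W is the orthogonal projection of f onto W. Writing g = a_0 + a_1 x + a_2 x^2, the coefficients solve the normal equations G · a = b where
  G_{ij} = <φ_i, φ_j> and b_i = <f, φ_i>, with φ_0 = 1, φ_1 = x, φ_2 = x^2.
G =
  [2, 0, 2/3]
  [0, 2/3, 0]
  [2/3, 0, 2/5],
b = (-4/3, -12/5, -4/5).
Solving gives a_0 = 0, a_1 = -18/5, a_2 = -2, so
  g(x) = -2*x^2 - 18*x/5.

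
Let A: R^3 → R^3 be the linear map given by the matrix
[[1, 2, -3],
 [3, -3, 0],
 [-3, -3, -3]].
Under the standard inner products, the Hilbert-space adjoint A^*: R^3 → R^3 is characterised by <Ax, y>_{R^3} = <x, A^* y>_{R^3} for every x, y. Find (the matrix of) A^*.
A^* = A^T =
[[1, 3, -3],
 [2, -3, -3],
 [-3, 0, -3]]

For real matrices with standard dot products, the defining identity <Ax, y> = <x, A^* y> gives (Ax)^T y = x^T (A^*) y, i.e. x^T A^T y = x^T (A^*) y. Since this holds for all x, y, we must have A^* = A^T. Therefore
A^* =
[[1, 3, -3],
 [2, -3, -3],
 [-3, 0, -3]].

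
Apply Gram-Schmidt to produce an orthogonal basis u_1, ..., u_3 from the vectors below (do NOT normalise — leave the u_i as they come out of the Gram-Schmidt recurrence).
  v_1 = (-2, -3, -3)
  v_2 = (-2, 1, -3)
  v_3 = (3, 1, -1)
Orthogonal basis:
  u_1 = (-2, -3, -3)
  u_2 = (-12/11, 26/11, -18/11)
  u_3 = (33/13, 0, -22/13)

Apply the Gram-Schmidt recurrence
  u_1 = v_1
  u_i = v_i − Σ_{j<i} ((v_i · u_j) / (u_j · u_j)) · u_j.

Step by step this gives:
  u_1 = (-2, -3, -3)
  u_2 = (-12/11, 26/11, -18/11)
  u_3 = (33/13, 0, -22/13)

Orthogonality check:
  u_2 · u_1 = 0 (should be 0)
  u_3 · u_1 = 0 (should be 0)
  u_3 · u_2 = 0 (should be 0)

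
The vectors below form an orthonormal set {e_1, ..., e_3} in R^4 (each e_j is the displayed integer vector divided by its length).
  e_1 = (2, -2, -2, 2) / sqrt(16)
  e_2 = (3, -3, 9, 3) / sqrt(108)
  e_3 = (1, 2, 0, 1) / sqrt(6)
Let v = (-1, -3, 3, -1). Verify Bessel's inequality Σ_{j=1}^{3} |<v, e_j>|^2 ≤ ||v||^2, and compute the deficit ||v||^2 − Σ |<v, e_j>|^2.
Σ |<v, e_j>|^2 = 20; ||v||^2 = 20; deficit = 0

Write each e_j = u_j / sqrt(<u_j, u_j>) where u_j is the displayed integer vector. Then <v, e_j> = <v, u_j> / sqrt(<u_j, u_j>), so |<v, e_j>|^2 = <v, u_j>^2 / <u_j, u_j>.
Coefficients: <v, e_1> = -4/sqrt(16), <v, e_2> = 30/sqrt(108), <v, e_3> = -8/sqrt(6).
Square and sum: Σ |<v, e_j>|^2 = 20.
Compute ||v||^2 = v·v = 20.
Deficit = 20 − 20 = 0 ≥ 0, confirming Bessel's inequality. (The deficit equals ||v − Σ <v,e_j> e_j||^2, the squared distance from v to span{e_j}.)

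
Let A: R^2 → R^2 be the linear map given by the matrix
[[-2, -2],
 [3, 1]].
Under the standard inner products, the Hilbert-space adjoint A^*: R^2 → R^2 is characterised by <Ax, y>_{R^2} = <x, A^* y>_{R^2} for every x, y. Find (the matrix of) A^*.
A^* = A^T =
[[-2, 3],
 [-2, 1]]

For real matrices with standard dot products, the defining identity <Ax, y> = <x, A^* y> gives (Ax)^T y = x^T (A^*) y, i.e. x^T A^T y = x^T (A^*) y. Since this holds for all x, y, we must have A^* = A^T. Therefore
A^* =
[[-2, 3],
 [-2, 1]].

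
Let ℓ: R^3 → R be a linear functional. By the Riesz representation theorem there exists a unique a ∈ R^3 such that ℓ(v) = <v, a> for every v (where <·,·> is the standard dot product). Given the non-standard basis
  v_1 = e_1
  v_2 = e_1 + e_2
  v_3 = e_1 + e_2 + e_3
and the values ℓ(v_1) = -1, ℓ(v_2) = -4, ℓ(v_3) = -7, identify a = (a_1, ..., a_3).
a = (-1, -3, -3)

Write a = (a_1, ..., a_3) in the standard basis. For each basis vector v_i, ℓ(v_i) = <v_i, a> is a linear equation in the a_j's. Collect the n equations into a matrix system V a = ℓ, where row i of V is v_i (expressed in the standard basis). Since V is invertible (lower-triangular with 1s on the diagonal, up to permutation), solve by back-substitution:
  V =
[[1, 0, 0],
 [1, 1, 0],
 [1, 1, 1]]
  V a = (-1, -4, -7)
Solving gives a = (-1, -3, -3).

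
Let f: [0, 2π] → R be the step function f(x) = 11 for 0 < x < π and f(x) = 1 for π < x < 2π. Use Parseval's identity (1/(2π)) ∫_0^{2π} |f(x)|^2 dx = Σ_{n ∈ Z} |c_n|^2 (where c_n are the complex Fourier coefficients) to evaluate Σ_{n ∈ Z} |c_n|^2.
Σ |c_n|^2 = 61

Parseval equates the L^2 energy of f (normalised by 1/(2π)) with the ℓ^2 sum of its Fourier coefficients: (1/(2π)) ∫_0^{2π} |f|^2 = Σ |c_n|^2.
Compute the left side: (1/(2π)) [∫_0^π 11^2 dx + ∫_π^{2π} 1^2 dx] = (1/(2π)) · (121π + 1π) = (121 + 1)/2 = 61.
So Σ_{n ∈ Z} |c_n|^2 = 61.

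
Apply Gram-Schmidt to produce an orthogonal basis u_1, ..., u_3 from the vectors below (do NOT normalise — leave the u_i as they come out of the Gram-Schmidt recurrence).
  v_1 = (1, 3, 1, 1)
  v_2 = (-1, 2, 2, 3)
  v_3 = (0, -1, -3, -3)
Orthogonal basis:
  u_1 = (1, 3, 1, 1)
  u_2 = (-11/6, -1/2, 7/6, 13/6)
  u_3 = (-61/58, 22/29, -32/29, -7/58)

Apply the Gram-Schmidt recurrence
  u_1 = v_1
  u_i = v_i − Σ_{j<i} ((v_i · u_j) / (u_j · u_j)) · u_j.

Step by step this gives:
  u_1 = (1, 3, 1, 1)
  u_2 = (-11/6, -1/2, 7/6, 13/6)
  u_3 = (-61/58, 22/29, -32/29, -7/58)

Orthogonality check:
  u_2 · u_1 = 0 (should be 0)
  u_3 · u_1 = 0 (should be 0)
  u_3 · u_2 = 0 (should be 0)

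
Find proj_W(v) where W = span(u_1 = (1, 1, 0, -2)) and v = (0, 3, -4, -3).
proj_W(v) = (3/2, 3/2, 0, -3)

Set up U = [u_1 | ... | u_1] ∈ R^(4×1). The projector onto W = col(U) is P = U (U^T U)^(-1) U^T.
Compute U^T U =
  [6],
and U^T v = (9).
Solve U^T U · c = U^T v for the coefficients: c = (3/2). The projection is proj_W(v) = U c.
Check: (v - proj_W(v)) · u_1 = 0  (should be 0).
Result: proj_W(v) = (3/2, 3/2, 0, -3).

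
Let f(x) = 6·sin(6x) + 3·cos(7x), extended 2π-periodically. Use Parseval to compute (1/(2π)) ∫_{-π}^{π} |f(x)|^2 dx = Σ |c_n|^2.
Σ |c_n|^2 = 45/2

Expand |f|^2 and use orthogonality of {sin(nx), cos(mx)} on [-π, π]:
  ∫_{-π}^{π} sin(nx)^2 dx = π, ∫ cos(mx)^2 dx = π, and cross terms integrate to 0.
So ∫_{-π}^{π} f(x)^2 dx = 6^2 · π + 3^2 · π = (36 + 9)π.
Divide by 2π: (36 + 9)/2 = 45/2.
By Parseval, this equals Σ |c_n|^2.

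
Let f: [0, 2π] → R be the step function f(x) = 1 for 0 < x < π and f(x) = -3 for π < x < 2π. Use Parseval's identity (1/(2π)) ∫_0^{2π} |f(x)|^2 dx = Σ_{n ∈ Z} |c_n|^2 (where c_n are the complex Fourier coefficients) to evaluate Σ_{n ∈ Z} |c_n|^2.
Σ |c_n|^2 = 5

Parseval equates the L^2 energy of f (normalised by 1/(2π)) with the ℓ^2 sum of its Fourier coefficients: (1/(2π)) ∫_0^{2π} |f|^2 = Σ |c_n|^2.
Compute the left side: (1/(2π)) [∫_0^π 1^2 dx + ∫_π^{2π} (-3)^2 dx] = (1/(2π)) · (1π + 9π) = (1 + 9)/2 = 5.
So Σ_{n ∈ Z} |c_n|^2 = 5.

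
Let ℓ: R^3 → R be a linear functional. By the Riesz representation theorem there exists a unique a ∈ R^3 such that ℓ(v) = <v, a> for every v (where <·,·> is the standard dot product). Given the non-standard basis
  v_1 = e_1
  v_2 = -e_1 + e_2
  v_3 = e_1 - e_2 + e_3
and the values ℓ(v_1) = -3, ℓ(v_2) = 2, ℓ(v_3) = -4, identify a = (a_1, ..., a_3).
a = (-3, -1, -2)

Write a = (a_1, ..., a_3) in the standard basis. For each basis vector v_i, ℓ(v_i) = <v_i, a> is a linear equation in the a_j's. Collect the n equations into a matrix system V a = ℓ, where row i of V is v_i (expressed in the standard basis). Since V is invertible (lower-triangular with 1s on the diagonal, up to permutation), solve by back-substitution:
  V =
[[1, 0, 0],
 [-1, 1, 0],
 [1, -1, 1]]
  V a = (-3, 2, -4)
Solving gives a = (-3, -1, -2).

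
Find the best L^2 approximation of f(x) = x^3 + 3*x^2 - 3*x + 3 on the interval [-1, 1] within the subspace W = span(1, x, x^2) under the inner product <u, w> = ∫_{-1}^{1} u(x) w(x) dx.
g(x) = 3*x^2 - 12*x/5 + 3

The best approximation g ∈ W is the orthogonal projection of f onto W. Writing g = a_0 + a_1 x + a_2 x^2, the coefficients solve the normal equations G · a = b where
  G_{ij} = <φ_i, φ_j> and b_i = <f, φ_i>, with φ_0 = 1, φ_1 = x, φ_2 = x^2.
G =
  [2, 0, 2/3]
  [0, 2/3, 0]
  [2/3, 0, 2/5],
b = (8, -8/5, 16/5).
Solving gives a_0 = 3, a_1 = -12/5, a_2 = 3, so
  g(x) = 3*x^2 - 12*x/5 + 3.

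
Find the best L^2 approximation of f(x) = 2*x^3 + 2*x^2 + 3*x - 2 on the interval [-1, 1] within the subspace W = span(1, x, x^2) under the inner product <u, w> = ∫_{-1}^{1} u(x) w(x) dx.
g(x) = 2*x^2 + 21*x/5 - 2

The best approximation g ∈ W is the orthogonal projection of f onto W. Writing g = a_0 + a_1 x + a_2 x^2, the coefficients solve the normal equations G · a = b where
  G_{ij} = <φ_i, φ_j> and b_i = <f, φ_i>, with φ_0 = 1, φ_1 = x, φ_2 = x^2.
G =
  [2, 0, 2/3]
  [0, 2/3, 0]
  [2/3, 0, 2/5],
b = (-8/3, 14/5, -8/15).
Solving gives a_0 = -2, a_1 = 21/5, a_2 = 2, so
  g(x) = 2*x^2 + 21*x/5 - 2.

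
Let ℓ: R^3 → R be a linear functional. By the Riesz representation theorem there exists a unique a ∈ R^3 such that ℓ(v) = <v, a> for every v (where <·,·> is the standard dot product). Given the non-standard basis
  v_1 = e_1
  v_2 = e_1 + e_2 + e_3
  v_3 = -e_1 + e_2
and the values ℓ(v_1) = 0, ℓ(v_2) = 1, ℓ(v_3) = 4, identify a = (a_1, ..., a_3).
a = (0, 4, -3)

Write a = (a_1, ..., a_3) in the standard basis. For each basis vector v_i, ℓ(v_i) = <v_i, a> is a linear equation in the a_j's. Collect the n equations into a matrix system V a = ℓ, where row i of V is v_i (expressed in the standard basis). Since V is invertible (lower-triangular with 1s on the diagonal, up to permutation), solve by back-substitution:
  V =
[[1, 0, 0],
 [1, 1, 1],
 [-1, 1, 0]]
  V a = (0, 1, 4)
Solving gives a = (0, 4, -3).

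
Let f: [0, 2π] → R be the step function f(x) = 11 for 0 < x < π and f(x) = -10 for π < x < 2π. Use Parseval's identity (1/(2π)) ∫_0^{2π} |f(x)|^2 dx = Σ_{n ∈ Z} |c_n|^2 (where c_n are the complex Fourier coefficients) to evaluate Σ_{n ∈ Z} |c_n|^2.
Σ |c_n|^2 = 221/2

Parseval equates the L^2 energy of f (normalised by 1/(2π)) with the ℓ^2 sum of its Fourier coefficients: (1/(2π)) ∫_0^{2π} |f|^2 = Σ |c_n|^2.
Compute the left side: (1/(2π)) [∫_0^π 11^2 dx + ∫_π^{2π} (-10)^2 dx] = (1/(2π)) · (121π + 100π) = (121 + 100)/2 = 221/2.
So Σ_{n ∈ Z} |c_n|^2 = 221/2.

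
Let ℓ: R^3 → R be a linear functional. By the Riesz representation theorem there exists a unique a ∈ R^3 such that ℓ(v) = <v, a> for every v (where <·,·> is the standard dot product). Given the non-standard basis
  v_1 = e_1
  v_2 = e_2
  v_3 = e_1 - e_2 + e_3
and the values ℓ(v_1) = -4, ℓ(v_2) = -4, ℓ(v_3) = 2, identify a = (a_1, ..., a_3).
a = (-4, -4, 2)

Write a = (a_1, ..., a_3) in the standard basis. For each basis vector v_i, ℓ(v_i) = <v_i, a> is a linear equation in the a_j's. Collect the n equations into a matrix system V a = ℓ, where row i of V is v_i (expressed in the standard basis). Since V is invertible (lower-triangular with 1s on the diagonal, up to permutation), solve by back-substitution:
  V =
[[1, 0, 0],
 [0, 1, 0],
 [1, -1, 1]]
  V a = (-4, -4, 2)
Solving gives a = (-4, -4, 2).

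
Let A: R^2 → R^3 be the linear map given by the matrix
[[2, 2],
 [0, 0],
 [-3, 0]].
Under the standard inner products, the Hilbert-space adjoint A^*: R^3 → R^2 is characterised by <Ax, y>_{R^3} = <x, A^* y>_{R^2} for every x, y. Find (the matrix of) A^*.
A^* = A^T =
[[2, 0, -3],
 [2, 0, 0]]

For real matrices with standard dot products, the defining identity <Ax, y> = <x, A^* y> gives (Ax)^T y = x^T (A^*) y, i.e. x^T A^T y = x^T (A^*) y. Since this holds for all x, y, we must have A^* = A^T. Therefore
A^* =
[[2, 0, -3],
 [2, 0, 0]].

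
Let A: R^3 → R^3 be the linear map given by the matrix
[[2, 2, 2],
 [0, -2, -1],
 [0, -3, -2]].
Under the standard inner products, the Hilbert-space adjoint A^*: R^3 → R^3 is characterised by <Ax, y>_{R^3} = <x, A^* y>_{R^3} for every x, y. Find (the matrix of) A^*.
A^* = A^T =
[[2, 0, 0],
 [2, -2, -3],
 [2, -1, -2]]

For real matrices with standard dot products, the defining identity <Ax, y> = <x, A^* y> gives (Ax)^T y = x^T (A^*) y, i.e. x^T A^T y = x^T (A^*) y. Since this holds for all x, y, we must have A^* = A^T. Therefore
A^* =
[[2, 0, 0],
 [2, -2, -3],
 [2, -1, -2]].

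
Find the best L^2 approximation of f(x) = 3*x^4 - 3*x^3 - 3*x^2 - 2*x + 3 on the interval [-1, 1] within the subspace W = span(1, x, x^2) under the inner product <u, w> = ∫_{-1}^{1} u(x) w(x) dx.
g(x) = -3*x^2/7 - 19*x/5 + 96/35

The best approximation g ∈ W is the orthogonal projection of f onto W. Writing g = a_0 + a_1 x + a_2 x^2, the coefficients solve the normal equations G · a = b where
  G_{ij} = <φ_i, φ_j> and b_i = <f, φ_i>, with φ_0 = 1, φ_1 = x, φ_2 = x^2.
G =
  [2, 0, 2/3]
  [0, 2/3, 0]
  [2/3, 0, 2/5],
b = (26/5, -38/15, 58/35).
Solving gives a_0 = 96/35, a_1 = -19/5, a_2 = -3/7, so
  g(x) = -3*x^2/7 - 19*x/5 + 96/35.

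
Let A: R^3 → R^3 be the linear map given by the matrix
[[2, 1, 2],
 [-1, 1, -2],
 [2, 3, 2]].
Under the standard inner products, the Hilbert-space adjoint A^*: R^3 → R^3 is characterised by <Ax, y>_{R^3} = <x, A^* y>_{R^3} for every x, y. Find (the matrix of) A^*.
A^* = A^T =
[[2, -1, 2],
 [1, 1, 3],
 [2, -2, 2]]

For real matrices with standard dot products, the defining identity <Ax, y> = <x, A^* y> gives (Ax)^T y = x^T (A^*) y, i.e. x^T A^T y = x^T (A^*) y. Since this holds for all x, y, we must have A^* = A^T. Therefore
A^* =
[[2, -1, 2],
 [1, 1, 3],
 [2, -2, 2]].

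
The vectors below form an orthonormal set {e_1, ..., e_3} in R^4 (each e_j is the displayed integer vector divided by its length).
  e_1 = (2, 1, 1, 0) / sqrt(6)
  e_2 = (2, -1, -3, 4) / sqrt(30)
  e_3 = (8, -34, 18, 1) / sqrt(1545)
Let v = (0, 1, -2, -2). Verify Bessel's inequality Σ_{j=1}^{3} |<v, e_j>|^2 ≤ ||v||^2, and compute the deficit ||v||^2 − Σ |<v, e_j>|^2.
Σ |<v, e_j>|^2 = 1181/309; ||v||^2 = 9; deficit = 1600/309

Write each e_j = u_j / sqrt(<u_j, u_j>) where u_j is the displayed integer vector. Then <v, e_j> = <v, u_j> / sqrt(<u_j, u_j>), so |<v, e_j>|^2 = <v, u_j>^2 / <u_j, u_j>.
Coefficients: <v, e_1> = -1/sqrt(6), <v, e_2> = -3/sqrt(30), <v, e_3> = -72/sqrt(1545).
Square and sum: Σ |<v, e_j>|^2 = 1181/309.
Compute ||v||^2 = v·v = 9.
Deficit = 9 − 1181/309 = 1600/309 ≥ 0, confirming Bessel's inequality. (The deficit equals ||v − Σ <v,e_j> e_j||^2, the squared distance from v to span{e_j}.)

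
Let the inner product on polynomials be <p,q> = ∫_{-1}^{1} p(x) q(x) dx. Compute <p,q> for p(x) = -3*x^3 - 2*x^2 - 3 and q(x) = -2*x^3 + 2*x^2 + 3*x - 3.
<p,q> = 508/35

Expand the product: p(x)·q(x) = 6*x^6 - 2*x^5 - 13*x^4 + 9*x^3 - 9*x + 9.
∫_{-1}^{1} of each monomial x^k gives [2/(k+1) if k even, 0 if k odd]. Integrating term-by-term (or equivalently evaluating the antiderivative F(x) = 6*x^7/7 - x^6/3 - 13*x^5/5 + 9*x^4/4 - 9*x^2/2 + 9*x at the endpoints):
  F(1) − F(−1) = 1963/420 − (-4133/420) = 508/35.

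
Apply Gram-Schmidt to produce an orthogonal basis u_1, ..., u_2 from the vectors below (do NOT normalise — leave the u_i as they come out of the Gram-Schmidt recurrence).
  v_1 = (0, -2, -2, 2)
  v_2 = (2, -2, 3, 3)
Orthogonal basis:
  u_1 = (0, -2, -2, 2)
  u_2 = (2, -4/3, 11/3, 7/3)

Apply the Gram-Schmidt recurrence
  u_1 = v_1
  u_i = v_i − Σ_{j<i} ((v_i · u_j) / (u_j · u_j)) · u_j.

Step by step this gives:
  u_1 = (0, -2, -2, 2)
  u_2 = (2, -4/3, 11/3, 7/3)

Orthogonality check:
  u_2 · u_1 = 0 (should be 0)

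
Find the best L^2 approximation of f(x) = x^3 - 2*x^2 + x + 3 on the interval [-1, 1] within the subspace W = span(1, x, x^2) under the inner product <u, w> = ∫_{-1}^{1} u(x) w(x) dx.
g(x) = -2*x^2 + 8*x/5 + 3

The best approximation g ∈ W is the orthogonal projection of f onto W. Writing g = a_0 + a_1 x + a_2 x^2, the coefficients solve the normal equations G · a = b where
  G_{ij} = <φ_i, φ_j> and b_i = <f, φ_i>, with φ_0 = 1, φ_1 = x, φ_2 = x^2.
G =
  [2, 0, 2/3]
  [0, 2/3, 0]
  [2/3, 0, 2/5],
b = (14/3, 16/15, 6/5).
Solving gives a_0 = 3, a_1 = 8/5, a_2 = -2, so
  g(x) = -2*x^2 + 8*x/5 + 3.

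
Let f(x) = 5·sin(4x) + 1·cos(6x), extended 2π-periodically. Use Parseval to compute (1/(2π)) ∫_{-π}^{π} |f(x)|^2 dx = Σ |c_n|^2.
Σ |c_n|^2 = 13

Expand |f|^2 and use orthogonality of {sin(nx), cos(mx)} on [-π, π]:
  ∫_{-π}^{π} sin(nx)^2 dx = π, ∫ cos(mx)^2 dx = π, and cross terms integrate to 0.
So ∫_{-π}^{π} f(x)^2 dx = 5^2 · π + 1^2 · π = (25 + 1)π.
Divide by 2π: (25 + 1)/2 = 13.
By Parseval, this equals Σ |c_n|^2.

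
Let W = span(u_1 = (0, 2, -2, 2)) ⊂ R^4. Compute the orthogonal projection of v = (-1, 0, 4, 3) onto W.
proj_W(v) = (0, -1/3, 1/3, -1/3)

Set up U = [u_1 | ... | u_1] ∈ R^(4×1). The projector onto W = col(U) is P = U (U^T U)^(-1) U^T.
Compute U^T U =
  [12],
and U^T v = (-2).
Solve U^T U · c = U^T v for the coefficients: c = (-1/6). The projection is proj_W(v) = U c.
Check: (v - proj_W(v)) · u_1 = 0  (should be 0).
Result: proj_W(v) = (0, -1/3, 1/3, -1/3).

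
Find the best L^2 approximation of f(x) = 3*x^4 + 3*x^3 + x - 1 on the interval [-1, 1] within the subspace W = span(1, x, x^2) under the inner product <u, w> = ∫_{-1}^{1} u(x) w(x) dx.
g(x) = 18*x^2/7 + 14*x/5 - 44/35

The best approximation g ∈ W is the orthogonal projection of f onto W. Writing g = a_0 + a_1 x + a_2 x^2, the coefficients solve the normal equations G · a = b where
  G_{ij} = <φ_i, φ_j> and b_i = <f, φ_i>, with φ_0 = 1, φ_1 = x, φ_2 = x^2.
G =
  [2, 0, 2/3]
  [0, 2/3, 0]
  [2/3, 0, 2/5],
b = (-4/5, 28/15, 4/21).
Solving gives a_0 = -44/35, a_1 = 14/5, a_2 = 18/7, so
  g(x) = 18*x^2/7 + 14*x/5 - 44/35.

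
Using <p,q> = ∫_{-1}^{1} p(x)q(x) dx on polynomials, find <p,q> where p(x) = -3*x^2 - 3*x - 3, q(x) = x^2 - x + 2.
<p,q> = -86/5

Expand the product: p(x)·q(x) = -3*x^4 - 6*x^2 - 3*x - 6.
∫_{-1}^{1} of each monomial x^k gives [2/(k+1) if k even, 0 if k odd]. Integrating term-by-term (or equivalently evaluating the antiderivative F(x) = -3*x^5/5 - 2*x^3 - 3*x^2/2 - 6*x at the endpoints):
  F(1) − F(−1) = -101/10 − (71/10) = -86/5.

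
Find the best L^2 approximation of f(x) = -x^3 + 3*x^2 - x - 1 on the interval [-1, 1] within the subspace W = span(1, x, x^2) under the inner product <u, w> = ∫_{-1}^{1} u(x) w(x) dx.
g(x) = 3*x^2 - 8*x/5 - 1

The best approximation g ∈ W is the orthogonal projection of f onto W. Writing g = a_0 + a_1 x + a_2 x^2, the coefficients solve the normal equations G · a = b where
  G_{ij} = <φ_i, φ_j> and b_i = <f, φ_i>, with φ_0 = 1, φ_1 = x, φ_2 = x^2.
G =
  [2, 0, 2/3]
  [0, 2/3, 0]
  [2/3, 0, 2/5],
b = (0, -16/15, 8/15).
Solving gives a_0 = -1, a_1 = -8/5, a_2 = 3, so
  g(x) = 3*x^2 - 8*x/5 - 1.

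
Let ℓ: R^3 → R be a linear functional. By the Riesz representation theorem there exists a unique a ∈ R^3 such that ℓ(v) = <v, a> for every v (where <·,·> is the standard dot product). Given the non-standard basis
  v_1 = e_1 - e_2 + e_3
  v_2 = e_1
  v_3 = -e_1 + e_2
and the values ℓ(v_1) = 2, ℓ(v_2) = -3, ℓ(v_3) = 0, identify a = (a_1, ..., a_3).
a = (-3, -3, 2)

Write a = (a_1, ..., a_3) in the standard basis. For each basis vector v_i, ℓ(v_i) = <v_i, a> is a linear equation in the a_j's. Collect the n equations into a matrix system V a = ℓ, where row i of V is v_i (expressed in the standard basis). Since V is invertible (lower-triangular with 1s on the diagonal, up to permutation), solve by back-substitution:
  V =
[[1, -1, 1],
 [1, 0, 0],
 [-1, 1, 0]]
  V a = (2, -3, 0)
Solving gives a = (-3, -3, 2).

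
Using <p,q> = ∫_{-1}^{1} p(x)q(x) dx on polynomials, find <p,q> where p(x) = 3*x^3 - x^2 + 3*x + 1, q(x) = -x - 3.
<p,q> = -36/5

Expand the product: p(x)·q(x) = -3*x^4 - 8*x^3 - 10*x - 3.
∫_{-1}^{1} of each monomial x^k gives [2/(k+1) if k even, 0 if k odd]. Integrating term-by-term (or equivalently evaluating the antiderivative F(x) = -3*x^5/5 - 2*x^4 - 5*x^2 - 3*x at the endpoints):
  F(1) − F(−1) = -53/5 − (-17/5) = -36/5.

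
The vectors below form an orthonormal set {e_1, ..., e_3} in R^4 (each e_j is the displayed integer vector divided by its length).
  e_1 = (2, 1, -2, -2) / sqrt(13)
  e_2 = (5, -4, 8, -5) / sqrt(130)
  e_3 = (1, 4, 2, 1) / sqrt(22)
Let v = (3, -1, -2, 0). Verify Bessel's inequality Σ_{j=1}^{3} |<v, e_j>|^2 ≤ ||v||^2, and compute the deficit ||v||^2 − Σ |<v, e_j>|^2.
Σ |<v, e_j>|^2 = 409/55; ||v||^2 = 14; deficit = 361/55

Write each e_j = u_j / sqrt(<u_j, u_j>) where u_j is the displayed integer vector. Then <v, e_j> = <v, u_j> / sqrt(<u_j, u_j>), so |<v, e_j>|^2 = <v, u_j>^2 / <u_j, u_j>.
Coefficients: <v, e_1> = 9/sqrt(13), <v, e_2> = 3/sqrt(130), <v, e_3> = -5/sqrt(22).
Square and sum: Σ |<v, e_j>|^2 = 409/55.
Compute ||v||^2 = v·v = 14.
Deficit = 14 − 409/55 = 361/55 ≥ 0, confirming Bessel's inequality. (The deficit equals ||v − Σ <v,e_j> e_j||^2, the squared distance from v to span{e_j}.)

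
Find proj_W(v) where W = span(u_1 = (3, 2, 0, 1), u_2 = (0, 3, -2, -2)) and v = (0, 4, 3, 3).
proj_W(v) = (187/74, 121/111, 44/111, 275/222)

Set up U = [u_1 | ... | u_2] ∈ R^(4×2). The projector onto W = col(U) is P = U (U^T U)^(-1) U^T.
Compute U^T U =
  [14, 4]
  [4, 17],
and U^T v = (11, 0).
Solve U^T U · c = U^T v for the coefficients: c = (187/222, -22/111). The projection is proj_W(v) = U c.
Check: (v - proj_W(v)) · u_1 = 0  (should be 0).
Check: (v - proj_W(v)) · u_2 = 0  (should be 0).
Result: proj_W(v) = (187/74, 121/111, 44/111, 275/222).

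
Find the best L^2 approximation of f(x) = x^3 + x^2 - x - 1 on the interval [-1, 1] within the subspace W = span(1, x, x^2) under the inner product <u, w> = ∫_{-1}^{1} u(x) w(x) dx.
g(x) = x^2 - 2*x/5 - 1

The best approximation g ∈ W is the orthogonal projection of f onto W. Writing g = a_0 + a_1 x + a_2 x^2, the coefficients solve the normal equations G · a = b where
  G_{ij} = <φ_i, φ_j> and b_i = <f, φ_i>, with φ_0 = 1, φ_1 = x, φ_2 = x^2.
G =
  [2, 0, 2/3]
  [0, 2/3, 0]
  [2/3, 0, 2/5],
b = (-4/3, -4/15, -4/15).
Solving gives a_0 = -1, a_1 = -2/5, a_2 = 1, so
  g(x) = x^2 - 2*x/5 - 1.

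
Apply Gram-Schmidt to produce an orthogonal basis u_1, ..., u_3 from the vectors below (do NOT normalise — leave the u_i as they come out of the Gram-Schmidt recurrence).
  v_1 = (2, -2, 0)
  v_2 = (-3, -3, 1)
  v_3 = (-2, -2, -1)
Orthogonal basis:
  u_1 = (2, -2, 0)
  u_2 = (-3, -3, 1)
  u_3 = (-5/19, -5/19, -30/19)

Apply the Gram-Schmidt recurrence
  u_1 = v_1
  u_i = v_i − Σ_{j<i} ((v_i · u_j) / (u_j · u_j)) · u_j.

Step by step this gives:
  u_1 = (2, -2, 0)
  u_2 = (-3, -3, 1)
  u_3 = (-5/19, -5/19, -30/19)

Orthogonality check:
  u_2 · u_1 = 0 (should be 0)
  u_3 · u_1 = 0 (should be 0)
  u_3 · u_2 = 0 (should be 0)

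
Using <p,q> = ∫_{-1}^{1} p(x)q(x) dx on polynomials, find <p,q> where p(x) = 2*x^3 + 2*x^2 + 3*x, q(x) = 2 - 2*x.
<p,q> = -44/15

Expand the product: p(x)·q(x) = -4*x^4 - 2*x^2 + 6*x.
∫_{-1}^{1} of each monomial x^k gives [2/(k+1) if k even, 0 if k odd]. Integrating term-by-term (or equivalently evaluating the antiderivative F(x) = -4*x^5/5 - 2*x^3/3 + 3*x^2 at the endpoints):
  F(1) − F(−1) = 23/15 − (67/15) = -44/15.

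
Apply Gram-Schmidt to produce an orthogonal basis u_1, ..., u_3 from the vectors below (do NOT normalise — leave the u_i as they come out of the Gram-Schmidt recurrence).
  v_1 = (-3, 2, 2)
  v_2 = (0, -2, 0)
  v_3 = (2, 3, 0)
Orthogonal basis:
  u_1 = (-3, 2, 2)
  u_2 = (-12/17, -26/17, 8/17)
  u_3 = (8/13, 0, 12/13)

Apply the Gram-Schmidt recurrence
  u_1 = v_1
  u_i = v_i − Σ_{j<i} ((v_i · u_j) / (u_j · u_j)) · u_j.

Step by step this gives:
  u_1 = (-3, 2, 2)
  u_2 = (-12/17, -26/17, 8/17)
  u_3 = (8/13, 0, 12/13)

Orthogonality check:
  u_2 · u_1 = 0 (should be 0)
  u_3 · u_1 = 0 (should be 0)
  u_3 · u_2 = 0 (should be 0)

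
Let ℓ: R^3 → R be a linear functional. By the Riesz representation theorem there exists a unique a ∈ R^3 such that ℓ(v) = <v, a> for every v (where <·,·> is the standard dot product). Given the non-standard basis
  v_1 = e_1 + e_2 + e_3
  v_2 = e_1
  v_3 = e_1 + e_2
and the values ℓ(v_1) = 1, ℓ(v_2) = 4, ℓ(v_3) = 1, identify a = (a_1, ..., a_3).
a = (4, -3, 0)

Write a = (a_1, ..., a_3) in the standard basis. For each basis vector v_i, ℓ(v_i) = <v_i, a> is a linear equation in the a_j's. Collect the n equations into a matrix system V a = ℓ, where row i of V is v_i (expressed in the standard basis). Since V is invertible (lower-triangular with 1s on the diagonal, up to permutation), solve by back-substitution:
  V =
[[1, 1, 1],
 [1, 0, 0],
 [1, 1, 0]]
  V a = (1, 4, 1)
Solving gives a = (4, -3, 0).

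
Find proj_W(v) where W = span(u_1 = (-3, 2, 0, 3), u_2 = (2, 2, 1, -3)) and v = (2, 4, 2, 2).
proj_W(v) = (-168/275, 992/275, 24/25, -96/275)

Set up U = [u_1 | ... | u_2] ∈ R^(4×2). The projector onto W = col(U) is P = U (U^T U)^(-1) U^T.
Compute U^T U =
  [22, -11]
  [-11, 18],
and U^T v = (8, 8).
Solve U^T U · c = U^T v for the coefficients: c = (232/275, 24/25). The projection is proj_W(v) = U c.
Check: (v - proj_W(v)) · u_1 = 0  (should be 0).
Check: (v - proj_W(v)) · u_2 = 0  (should be 0).
Result: proj_W(v) = (-168/275, 992/275, 24/25, -96/275).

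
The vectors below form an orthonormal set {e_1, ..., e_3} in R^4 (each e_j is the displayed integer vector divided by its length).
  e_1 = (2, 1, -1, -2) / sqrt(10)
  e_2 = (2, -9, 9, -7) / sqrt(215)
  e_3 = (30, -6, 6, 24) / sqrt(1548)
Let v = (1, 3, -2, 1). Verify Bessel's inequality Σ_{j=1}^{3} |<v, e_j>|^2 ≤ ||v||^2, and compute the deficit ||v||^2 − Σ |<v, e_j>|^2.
Σ |<v, e_j>|^2 = 29/2; ||v||^2 = 15; deficit = 1/2

Write each e_j = u_j / sqrt(<u_j, u_j>) where u_j is the displayed integer vector. Then <v, e_j> = <v, u_j> / sqrt(<u_j, u_j>), so |<v, e_j>|^2 = <v, u_j>^2 / <u_j, u_j>.
Coefficients: <v, e_1> = 5/sqrt(10), <v, e_2> = -50/sqrt(215), <v, e_3> = 24/sqrt(1548).
Square and sum: Σ |<v, e_j>|^2 = 29/2.
Compute ||v||^2 = v·v = 15.
Deficit = 15 − 29/2 = 1/2 ≥ 0, confirming Bessel's inequality. (The deficit equals ||v − Σ <v,e_j> e_j||^2, the squared distance from v to span{e_j}.)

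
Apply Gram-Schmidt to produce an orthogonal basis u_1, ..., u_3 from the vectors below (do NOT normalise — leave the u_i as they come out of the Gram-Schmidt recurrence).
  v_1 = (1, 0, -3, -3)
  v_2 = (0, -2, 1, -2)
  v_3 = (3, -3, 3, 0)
Orthogonal basis:
  u_1 = (1, 0, -3, -3)
  u_2 = (-3/19, -2, 28/19, -29/19)
  u_3 = (7/2, -2/3, 1/3, 5/6)

Apply the Gram-Schmidt recurrence
  u_1 = v_1
  u_i = v_i − Σ_{j<i} ((v_i · u_j) / (u_j · u_j)) · u_j.

Step by step this gives:
  u_1 = (1, 0, -3, -3)
  u_2 = (-3/19, -2, 28/19, -29/19)
  u_3 = (7/2, -2/3, 1/3, 5/6)

Orthogonality check:
  u_2 · u_1 = 0 (should be 0)
  u_3 · u_1 = 0 (should be 0)
  u_3 · u_2 = 0 (should be 0)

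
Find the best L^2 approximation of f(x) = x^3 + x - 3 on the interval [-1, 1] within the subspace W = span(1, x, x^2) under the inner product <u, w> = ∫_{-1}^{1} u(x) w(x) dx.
g(x) = 8*x/5 - 3

The best approximation g ∈ W is the orthogonal projection of f onto W. Writing g = a_0 + a_1 x + a_2 x^2, the coefficients solve the normal equations G · a = b where
  G_{ij} = <φ_i, φ_j> and b_i = <f, φ_i>, with φ_0 = 1, φ_1 = x, φ_2 = x^2.
G =
  [2, 0, 2/3]
  [0, 2/3, 0]
  [2/3, 0, 2/5],
b = (-6, 16/15, -2).
Solving gives a_0 = -3, a_1 = 8/5, a_2 = 0, so
  g(x) = 8*x/5 - 3.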